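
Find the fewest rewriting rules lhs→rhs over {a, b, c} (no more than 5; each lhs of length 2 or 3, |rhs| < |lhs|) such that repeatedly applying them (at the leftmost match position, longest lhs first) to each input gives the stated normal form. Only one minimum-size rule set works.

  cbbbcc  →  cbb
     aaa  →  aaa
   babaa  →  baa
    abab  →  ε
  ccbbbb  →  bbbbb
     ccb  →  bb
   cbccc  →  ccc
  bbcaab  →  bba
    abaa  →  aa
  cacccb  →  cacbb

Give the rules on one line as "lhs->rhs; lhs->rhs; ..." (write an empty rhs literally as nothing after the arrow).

ab->; bc->b; bcc->c; ccb->bb

  | cbbbcc => cbbc => cbb
  | aaa
  | babaa => baa
  | abab => ab => ε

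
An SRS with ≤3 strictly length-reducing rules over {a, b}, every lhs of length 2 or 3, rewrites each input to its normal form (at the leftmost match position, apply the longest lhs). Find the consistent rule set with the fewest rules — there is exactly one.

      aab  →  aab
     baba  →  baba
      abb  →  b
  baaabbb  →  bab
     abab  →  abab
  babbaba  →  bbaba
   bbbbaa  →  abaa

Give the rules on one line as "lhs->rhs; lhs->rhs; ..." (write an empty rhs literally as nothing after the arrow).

abb->b; bbb->a

  | aab
  | baba
  | abb => b
  | baaabbb => baabb => bab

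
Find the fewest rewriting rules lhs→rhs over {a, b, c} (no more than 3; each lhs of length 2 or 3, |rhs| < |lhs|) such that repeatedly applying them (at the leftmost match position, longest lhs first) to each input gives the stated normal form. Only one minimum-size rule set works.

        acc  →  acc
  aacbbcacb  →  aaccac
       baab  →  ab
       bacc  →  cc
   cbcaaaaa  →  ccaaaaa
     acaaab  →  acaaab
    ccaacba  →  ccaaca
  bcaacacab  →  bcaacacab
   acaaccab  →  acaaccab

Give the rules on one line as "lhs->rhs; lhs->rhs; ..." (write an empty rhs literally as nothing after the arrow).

ba->; cb->c

  | acc
  | aacbbcacb => aacbcacb => aaccacb => aaccac
  | baab => ab
  | bacc => cc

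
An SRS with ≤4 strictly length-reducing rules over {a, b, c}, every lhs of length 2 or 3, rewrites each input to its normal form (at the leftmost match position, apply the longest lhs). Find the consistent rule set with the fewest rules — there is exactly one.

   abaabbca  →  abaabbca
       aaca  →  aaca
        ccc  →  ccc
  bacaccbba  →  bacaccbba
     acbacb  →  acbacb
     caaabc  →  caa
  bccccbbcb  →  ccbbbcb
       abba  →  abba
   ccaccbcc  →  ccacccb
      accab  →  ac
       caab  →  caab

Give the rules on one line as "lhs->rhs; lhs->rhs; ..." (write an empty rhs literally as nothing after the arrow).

abc->; bcc->cb; cab->

  | abaabbca
  | aaca
  | ccc
  | bacaccbba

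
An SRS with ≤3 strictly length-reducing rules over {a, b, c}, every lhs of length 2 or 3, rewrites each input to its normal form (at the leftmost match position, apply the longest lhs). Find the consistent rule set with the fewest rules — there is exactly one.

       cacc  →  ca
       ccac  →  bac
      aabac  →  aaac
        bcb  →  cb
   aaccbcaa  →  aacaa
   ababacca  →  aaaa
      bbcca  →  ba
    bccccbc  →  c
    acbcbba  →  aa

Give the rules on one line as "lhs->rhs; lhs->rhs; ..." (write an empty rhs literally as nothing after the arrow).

ab->a; bc->c; cc->b

  | cacc => cab => ca
  | ccac => bac
  | aabac => aaac
  | bcb => cb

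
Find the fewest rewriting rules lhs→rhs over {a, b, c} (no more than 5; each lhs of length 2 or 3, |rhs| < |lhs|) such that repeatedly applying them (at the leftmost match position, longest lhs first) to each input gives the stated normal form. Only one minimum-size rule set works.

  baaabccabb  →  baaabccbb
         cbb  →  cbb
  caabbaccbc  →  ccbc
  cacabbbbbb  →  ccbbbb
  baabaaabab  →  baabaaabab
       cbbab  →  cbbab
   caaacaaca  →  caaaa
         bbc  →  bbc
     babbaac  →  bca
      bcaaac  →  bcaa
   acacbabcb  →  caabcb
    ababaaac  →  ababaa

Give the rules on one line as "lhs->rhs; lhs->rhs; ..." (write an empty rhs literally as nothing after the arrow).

abb->c; ac->; acb->ca; cca->cc

  | baaabccabb => baaabccbb
  | cbb
  | caabbaccbc => cacaccbc => caccbc => ccbc
  | cacabbbbbb => cabbbbbb => ccbbbb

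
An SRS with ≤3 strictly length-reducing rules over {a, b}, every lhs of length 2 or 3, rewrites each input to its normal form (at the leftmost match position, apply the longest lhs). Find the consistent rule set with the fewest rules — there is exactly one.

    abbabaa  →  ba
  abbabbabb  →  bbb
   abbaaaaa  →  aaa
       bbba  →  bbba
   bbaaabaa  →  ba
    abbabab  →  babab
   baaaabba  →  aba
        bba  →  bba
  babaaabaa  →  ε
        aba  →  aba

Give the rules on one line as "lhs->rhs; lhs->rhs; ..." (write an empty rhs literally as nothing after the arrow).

abb->b; baa->

  | abbabaa => babaa => ba
  | abbabbabb => babbabb => bbabb => bbb
  | abbaaaaa => baaaaa => aaa
  | bbba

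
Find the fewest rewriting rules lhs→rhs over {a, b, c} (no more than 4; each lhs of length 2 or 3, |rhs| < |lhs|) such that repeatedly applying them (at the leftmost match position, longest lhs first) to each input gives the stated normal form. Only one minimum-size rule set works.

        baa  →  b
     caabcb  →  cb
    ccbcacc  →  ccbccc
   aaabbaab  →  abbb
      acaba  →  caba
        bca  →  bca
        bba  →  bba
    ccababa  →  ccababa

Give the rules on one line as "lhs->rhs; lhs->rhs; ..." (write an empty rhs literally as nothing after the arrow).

aa->; ac->c; bcb->b

  | baa => b
  | caabcb => cbcb => cb
  | ccbcacc => ccbccc
  | aaabbaab => abbaab => abbb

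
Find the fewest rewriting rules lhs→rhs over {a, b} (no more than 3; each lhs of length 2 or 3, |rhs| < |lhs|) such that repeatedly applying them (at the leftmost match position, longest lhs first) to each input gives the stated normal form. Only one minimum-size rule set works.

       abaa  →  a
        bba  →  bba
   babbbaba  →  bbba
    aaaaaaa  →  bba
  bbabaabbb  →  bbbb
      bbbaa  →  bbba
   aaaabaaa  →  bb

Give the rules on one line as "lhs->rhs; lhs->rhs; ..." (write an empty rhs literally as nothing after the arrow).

  | abaa => aa => a
  | bba
  | babbbaba => bbbaba => bbba
  | aaaaaaa => baaaa => bba

aa->a; aaa->b; ab->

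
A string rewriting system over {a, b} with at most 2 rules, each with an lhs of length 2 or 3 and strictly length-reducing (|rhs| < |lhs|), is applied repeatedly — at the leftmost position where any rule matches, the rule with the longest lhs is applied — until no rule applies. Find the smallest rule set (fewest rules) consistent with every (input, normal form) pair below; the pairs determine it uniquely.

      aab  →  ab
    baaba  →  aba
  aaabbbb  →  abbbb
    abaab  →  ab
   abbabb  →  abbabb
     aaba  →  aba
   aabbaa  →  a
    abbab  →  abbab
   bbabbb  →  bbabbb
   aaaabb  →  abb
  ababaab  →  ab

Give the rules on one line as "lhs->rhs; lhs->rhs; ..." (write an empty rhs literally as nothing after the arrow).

  | aab => ab
  | baaba => aaba => aba
  | aaabbbb => aabbbb => abbbb
  | abaab => aaab => aab => ab

aa->a; baa->aa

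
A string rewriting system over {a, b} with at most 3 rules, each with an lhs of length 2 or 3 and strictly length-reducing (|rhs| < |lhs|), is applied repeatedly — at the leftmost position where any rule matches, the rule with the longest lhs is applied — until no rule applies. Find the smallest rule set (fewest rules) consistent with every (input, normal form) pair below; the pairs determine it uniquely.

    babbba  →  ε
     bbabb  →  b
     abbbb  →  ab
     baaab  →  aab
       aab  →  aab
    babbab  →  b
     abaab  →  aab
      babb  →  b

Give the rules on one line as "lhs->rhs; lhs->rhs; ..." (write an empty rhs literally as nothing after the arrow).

  | babbba => bbba => bba => ba => ε
  | bbabb => babb => bb => b
  | abbbb => abbb => abb => ab
  | baaab => aab

ba->; bb->b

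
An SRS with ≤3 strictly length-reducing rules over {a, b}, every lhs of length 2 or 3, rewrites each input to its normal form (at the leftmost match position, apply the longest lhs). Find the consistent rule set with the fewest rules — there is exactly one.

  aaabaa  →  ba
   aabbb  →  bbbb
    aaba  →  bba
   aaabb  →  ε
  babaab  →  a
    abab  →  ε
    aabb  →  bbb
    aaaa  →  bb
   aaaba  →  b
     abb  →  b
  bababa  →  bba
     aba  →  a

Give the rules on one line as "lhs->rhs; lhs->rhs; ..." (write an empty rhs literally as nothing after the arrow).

aa->b; ab->; bab->a

  | aaabaa => babaa => aaa => ba
  | aabbb => bbbb
  | aaba => bba
  | aaabb => babb => ab => ε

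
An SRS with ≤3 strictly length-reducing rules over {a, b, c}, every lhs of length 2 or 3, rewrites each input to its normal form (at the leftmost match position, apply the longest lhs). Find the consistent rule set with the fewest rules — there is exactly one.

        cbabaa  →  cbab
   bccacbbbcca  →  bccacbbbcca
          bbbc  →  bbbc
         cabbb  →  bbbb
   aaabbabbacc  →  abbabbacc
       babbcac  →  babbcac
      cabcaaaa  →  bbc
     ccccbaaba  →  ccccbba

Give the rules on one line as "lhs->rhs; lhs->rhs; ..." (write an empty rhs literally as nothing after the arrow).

aa->; cab->bb

  | cbabaa => cbab
  | bccacbbbcca
  | bbbc
  | cabbb => bbbb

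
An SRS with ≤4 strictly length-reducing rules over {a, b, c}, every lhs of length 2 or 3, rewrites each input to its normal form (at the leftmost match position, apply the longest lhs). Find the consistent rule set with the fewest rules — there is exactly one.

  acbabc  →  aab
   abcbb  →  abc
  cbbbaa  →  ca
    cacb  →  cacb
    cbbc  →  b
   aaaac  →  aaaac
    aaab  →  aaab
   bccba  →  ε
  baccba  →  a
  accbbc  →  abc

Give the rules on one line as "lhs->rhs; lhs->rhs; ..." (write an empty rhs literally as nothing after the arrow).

ba->; bb->; cbc->ab; cc->b

  | acbabc => acbc => aab
  | abcbb => abc
  | cbbbaa => cbaa => ca
  | cacb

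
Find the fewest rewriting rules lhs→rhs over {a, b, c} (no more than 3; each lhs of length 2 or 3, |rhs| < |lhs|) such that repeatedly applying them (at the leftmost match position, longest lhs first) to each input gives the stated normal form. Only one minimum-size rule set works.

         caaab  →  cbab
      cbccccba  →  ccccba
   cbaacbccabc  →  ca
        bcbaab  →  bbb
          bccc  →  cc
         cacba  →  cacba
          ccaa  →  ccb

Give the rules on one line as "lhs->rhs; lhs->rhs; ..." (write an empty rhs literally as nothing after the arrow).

aa->b; bc->

  | caaab => cbab
  | cbccccba => ccccba
  | cbaacbccabc => cbbcbccabc => cbbccabc => cbcabc => cabc => ca
  | bcbaab => baab => bbb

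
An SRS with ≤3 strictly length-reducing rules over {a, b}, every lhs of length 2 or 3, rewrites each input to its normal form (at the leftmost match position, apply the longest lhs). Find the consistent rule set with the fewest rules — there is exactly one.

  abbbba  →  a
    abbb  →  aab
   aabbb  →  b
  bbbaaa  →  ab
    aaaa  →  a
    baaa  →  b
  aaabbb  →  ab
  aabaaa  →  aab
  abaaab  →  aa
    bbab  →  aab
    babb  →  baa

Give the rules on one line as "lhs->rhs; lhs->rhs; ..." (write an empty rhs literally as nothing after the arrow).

  | abbbba => aabba => aaaa => a
  | abbb => aab
  | aabbb => aaab => b
  | bbbaaa => abaaa => ab

aaa->; bb->a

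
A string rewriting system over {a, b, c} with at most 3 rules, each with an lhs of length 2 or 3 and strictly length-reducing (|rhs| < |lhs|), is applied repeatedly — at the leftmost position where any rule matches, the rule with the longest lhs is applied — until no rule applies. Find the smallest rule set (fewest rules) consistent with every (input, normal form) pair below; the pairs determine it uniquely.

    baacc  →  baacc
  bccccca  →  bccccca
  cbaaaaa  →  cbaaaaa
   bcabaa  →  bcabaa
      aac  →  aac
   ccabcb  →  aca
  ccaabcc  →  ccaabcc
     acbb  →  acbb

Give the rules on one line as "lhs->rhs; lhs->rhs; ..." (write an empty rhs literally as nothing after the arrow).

  | baacc
  | bccccca
  | cbaaaaa
  | bcabaa

bcb->ca; cac->ac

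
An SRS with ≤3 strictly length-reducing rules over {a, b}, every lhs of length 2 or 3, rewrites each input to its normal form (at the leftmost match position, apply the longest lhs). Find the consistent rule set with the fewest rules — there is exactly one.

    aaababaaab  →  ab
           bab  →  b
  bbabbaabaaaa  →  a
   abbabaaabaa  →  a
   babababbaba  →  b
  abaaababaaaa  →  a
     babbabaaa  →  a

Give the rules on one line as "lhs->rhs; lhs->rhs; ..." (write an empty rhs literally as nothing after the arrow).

  | aaababaaab => aababaaab => ababaaab => abaaab => aaab => aab => ab
  | bab => b
  | bbabbaabaaaa => bbbaabaaaa => bbabaaaa => bbaaaa => baaa => aa => a
  | abbabaaabaa => abbaaabaa => abaabaa => aabaa => abaa => aa => a

aa->a; ba->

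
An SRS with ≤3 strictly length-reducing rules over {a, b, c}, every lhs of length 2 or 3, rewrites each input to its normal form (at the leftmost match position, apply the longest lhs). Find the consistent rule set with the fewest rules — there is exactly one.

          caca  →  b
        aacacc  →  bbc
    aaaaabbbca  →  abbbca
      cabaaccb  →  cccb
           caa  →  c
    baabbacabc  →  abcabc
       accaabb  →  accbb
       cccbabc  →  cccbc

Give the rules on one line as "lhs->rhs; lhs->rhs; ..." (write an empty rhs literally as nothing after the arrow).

aa->; ba->; cac->bb

  | caca => bba => b
  | aacacc => cacc => bbc
  | aaaaabbbca => aaabbbca => abbbca
  | cabaaccb => caaccb => cccb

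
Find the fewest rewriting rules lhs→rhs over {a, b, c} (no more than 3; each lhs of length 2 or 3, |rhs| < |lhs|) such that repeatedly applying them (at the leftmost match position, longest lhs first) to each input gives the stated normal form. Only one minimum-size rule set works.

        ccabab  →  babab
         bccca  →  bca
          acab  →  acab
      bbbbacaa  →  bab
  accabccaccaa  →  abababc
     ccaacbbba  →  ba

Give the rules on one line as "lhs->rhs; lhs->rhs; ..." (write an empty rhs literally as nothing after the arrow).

aa->c; bb->b; cc->b

  | ccabab => babab
  | bccca => bbca => bca
  | acab
  | bbbbacaa => bbbacaa => bbacaa => bacaa => bacc => bab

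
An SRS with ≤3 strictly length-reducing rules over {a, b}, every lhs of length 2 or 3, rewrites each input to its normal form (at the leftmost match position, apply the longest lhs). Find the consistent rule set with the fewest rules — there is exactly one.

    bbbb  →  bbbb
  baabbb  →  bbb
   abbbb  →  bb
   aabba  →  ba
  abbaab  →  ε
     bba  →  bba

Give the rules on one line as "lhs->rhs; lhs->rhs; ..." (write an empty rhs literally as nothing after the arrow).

aab->; abb->

  | bbbb
  | baabbb => bbb
  | abbbb => bb
  | aabba => ba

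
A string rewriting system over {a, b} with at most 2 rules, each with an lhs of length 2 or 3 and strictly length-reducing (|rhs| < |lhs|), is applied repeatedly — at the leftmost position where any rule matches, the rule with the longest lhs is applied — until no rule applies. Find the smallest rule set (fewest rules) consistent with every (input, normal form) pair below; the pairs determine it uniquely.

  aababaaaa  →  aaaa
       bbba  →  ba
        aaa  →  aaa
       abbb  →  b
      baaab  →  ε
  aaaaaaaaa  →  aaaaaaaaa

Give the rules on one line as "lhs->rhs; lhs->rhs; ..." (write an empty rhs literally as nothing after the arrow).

  | aababaaaa => ababaaaa => babaaaa => bbaaaa => aaaa
  | bbba => ba
  | aaa
  | abbb => bbb => b

ab->b; bb->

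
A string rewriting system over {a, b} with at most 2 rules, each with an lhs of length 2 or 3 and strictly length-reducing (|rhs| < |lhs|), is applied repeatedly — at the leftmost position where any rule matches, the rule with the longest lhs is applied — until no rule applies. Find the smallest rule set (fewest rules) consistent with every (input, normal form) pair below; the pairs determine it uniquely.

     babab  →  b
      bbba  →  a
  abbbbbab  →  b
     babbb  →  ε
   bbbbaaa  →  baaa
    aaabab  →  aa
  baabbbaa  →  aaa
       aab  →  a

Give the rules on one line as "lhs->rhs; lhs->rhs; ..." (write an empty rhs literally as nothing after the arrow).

  | babab => bab => b
  | bbba => aba => a
  | abbbbbab => bbbbab => abbab => bab => b
  | babbb => bbb => ab => ε

ab->; bb->a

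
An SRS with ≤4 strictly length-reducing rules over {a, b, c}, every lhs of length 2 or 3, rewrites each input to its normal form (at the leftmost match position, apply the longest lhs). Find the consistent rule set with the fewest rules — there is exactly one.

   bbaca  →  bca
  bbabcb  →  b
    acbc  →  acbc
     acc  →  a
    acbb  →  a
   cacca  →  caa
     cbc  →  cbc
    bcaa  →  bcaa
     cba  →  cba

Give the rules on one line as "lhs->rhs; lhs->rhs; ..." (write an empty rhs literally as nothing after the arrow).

  | bbaca => bca
  | bbabcb => bbcb => ccb => b
  | acbc
  | acc => a

bb->c; bba->b; cc->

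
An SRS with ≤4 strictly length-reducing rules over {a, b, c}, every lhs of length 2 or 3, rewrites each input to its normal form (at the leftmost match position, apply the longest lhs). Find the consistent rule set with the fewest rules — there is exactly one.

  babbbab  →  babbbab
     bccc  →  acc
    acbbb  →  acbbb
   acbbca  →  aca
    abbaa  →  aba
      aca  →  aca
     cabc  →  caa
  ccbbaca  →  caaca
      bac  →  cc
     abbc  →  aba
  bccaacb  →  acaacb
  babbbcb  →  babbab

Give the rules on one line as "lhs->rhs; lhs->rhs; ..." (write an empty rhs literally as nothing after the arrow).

baa->a; bac->cc; bc->a; cbc->aa

  | babbbab
  | bccc => acc
  | acbbb
  | acbbca => acbaa => aca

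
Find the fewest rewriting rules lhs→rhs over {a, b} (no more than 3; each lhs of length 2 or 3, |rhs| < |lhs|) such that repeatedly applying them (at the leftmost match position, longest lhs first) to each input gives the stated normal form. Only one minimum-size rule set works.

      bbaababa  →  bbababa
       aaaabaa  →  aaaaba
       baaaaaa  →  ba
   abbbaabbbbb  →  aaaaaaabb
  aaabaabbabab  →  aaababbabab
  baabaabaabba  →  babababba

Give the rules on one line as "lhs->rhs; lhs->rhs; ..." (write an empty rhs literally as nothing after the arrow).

baa->ba; bbb->aa

  | bbaababa => bbababa
  | aaaabaa => aaaaba
  | baaaaaa => baaaaa => baaaa => baaa => baa => ba
  | abbbaabbbbb => aaaaabbbbb => aaaaaaabb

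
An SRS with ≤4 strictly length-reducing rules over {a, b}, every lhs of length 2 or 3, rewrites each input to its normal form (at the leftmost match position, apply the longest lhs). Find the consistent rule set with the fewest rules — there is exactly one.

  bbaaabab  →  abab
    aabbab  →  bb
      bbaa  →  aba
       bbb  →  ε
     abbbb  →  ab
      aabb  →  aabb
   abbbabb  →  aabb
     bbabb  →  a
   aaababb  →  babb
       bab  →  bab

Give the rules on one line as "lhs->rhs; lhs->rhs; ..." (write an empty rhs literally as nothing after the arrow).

aaa->; baa->; bba->ab; bbb->

  | bbaaabab => abaabab => abab
  | aabbab => aaabb => bb
  | bbaa => aba
  | bbb => ε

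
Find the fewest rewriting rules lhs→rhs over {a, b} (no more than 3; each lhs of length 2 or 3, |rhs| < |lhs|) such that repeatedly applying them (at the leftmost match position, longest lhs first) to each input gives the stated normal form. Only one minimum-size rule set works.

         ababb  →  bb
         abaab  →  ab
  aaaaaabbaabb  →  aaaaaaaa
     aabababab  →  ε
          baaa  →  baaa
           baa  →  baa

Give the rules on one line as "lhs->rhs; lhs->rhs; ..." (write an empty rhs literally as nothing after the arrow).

aba->; abb->a; bab->

  | ababb => bb
  | abaab => ab
  | aaaaaabbaabb => aaaaaaaabb => aaaaaaaa
  | aabababab => ababab => bab => ε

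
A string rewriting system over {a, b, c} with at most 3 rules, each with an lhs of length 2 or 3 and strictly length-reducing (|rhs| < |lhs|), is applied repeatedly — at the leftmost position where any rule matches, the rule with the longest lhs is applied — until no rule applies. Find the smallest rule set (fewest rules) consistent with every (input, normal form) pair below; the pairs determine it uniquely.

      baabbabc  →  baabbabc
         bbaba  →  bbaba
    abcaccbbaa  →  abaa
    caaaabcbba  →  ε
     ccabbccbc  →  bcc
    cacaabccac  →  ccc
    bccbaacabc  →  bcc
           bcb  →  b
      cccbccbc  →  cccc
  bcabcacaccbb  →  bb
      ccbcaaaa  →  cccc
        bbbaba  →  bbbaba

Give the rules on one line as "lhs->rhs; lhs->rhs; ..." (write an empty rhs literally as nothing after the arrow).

  | baabbabc
  | bbaba
  | abcaccbbaa => abccbbaa => abcbaa => abaa
  | caaaabcbba => ccaabcbba => cccbcbba => cccbba => ccba => ca => ε

ca->; caa->cc; cb->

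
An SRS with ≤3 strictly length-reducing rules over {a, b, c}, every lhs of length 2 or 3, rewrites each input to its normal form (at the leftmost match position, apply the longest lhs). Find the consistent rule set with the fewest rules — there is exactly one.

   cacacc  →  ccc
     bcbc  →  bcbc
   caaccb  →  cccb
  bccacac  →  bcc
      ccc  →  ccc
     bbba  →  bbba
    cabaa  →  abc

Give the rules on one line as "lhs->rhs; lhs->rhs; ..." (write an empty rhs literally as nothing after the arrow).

  | cacacc => acacc => aacc => ccc
  | bcbc
  | caaccb => aaccb => cccb
  | bccacac => bcacac => bacac => baac => bcc

aa->c; ca->a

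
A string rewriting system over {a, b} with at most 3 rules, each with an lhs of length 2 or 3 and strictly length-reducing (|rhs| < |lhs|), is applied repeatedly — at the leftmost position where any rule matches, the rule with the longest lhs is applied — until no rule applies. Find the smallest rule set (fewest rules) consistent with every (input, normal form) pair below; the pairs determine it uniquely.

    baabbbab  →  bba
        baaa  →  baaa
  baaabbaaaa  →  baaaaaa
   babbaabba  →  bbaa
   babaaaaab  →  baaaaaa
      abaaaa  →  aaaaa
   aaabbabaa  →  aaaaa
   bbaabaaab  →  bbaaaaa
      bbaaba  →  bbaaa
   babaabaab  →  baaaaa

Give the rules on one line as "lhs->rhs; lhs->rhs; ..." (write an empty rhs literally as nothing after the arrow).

  | baabbbab => babbab => bbab => bba
  | baaa
  | baaabbaaaa => baabaaaa => baaaaaa
  | babbaabba => bbaabba => bbaba => bbaa

ab->a; abb->b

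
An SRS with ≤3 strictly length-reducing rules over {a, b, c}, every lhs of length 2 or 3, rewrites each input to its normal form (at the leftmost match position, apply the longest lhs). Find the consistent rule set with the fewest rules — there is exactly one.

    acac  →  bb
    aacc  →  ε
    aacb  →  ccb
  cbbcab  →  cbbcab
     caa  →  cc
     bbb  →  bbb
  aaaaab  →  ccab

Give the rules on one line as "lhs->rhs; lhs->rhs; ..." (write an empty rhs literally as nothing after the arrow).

aa->c; ac->b; ccc->

  | acac => bac => bb
  | aacc => ccc => ε
  | aacb => ccb
  | cbbcab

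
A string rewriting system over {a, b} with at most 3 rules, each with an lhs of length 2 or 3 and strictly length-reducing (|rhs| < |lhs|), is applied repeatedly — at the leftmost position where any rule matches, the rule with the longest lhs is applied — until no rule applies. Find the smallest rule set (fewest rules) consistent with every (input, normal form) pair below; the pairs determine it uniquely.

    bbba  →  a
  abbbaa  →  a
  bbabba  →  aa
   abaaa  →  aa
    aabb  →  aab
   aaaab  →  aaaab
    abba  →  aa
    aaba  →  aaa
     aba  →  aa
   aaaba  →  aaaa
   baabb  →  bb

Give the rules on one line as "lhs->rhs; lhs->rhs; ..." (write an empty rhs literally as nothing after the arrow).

abb->ab; ba->a; baa->

  | bbba => bba => ba => a
  | abbbaa => abbaa => abaa => a
  | bbabba => babba => abba => aba => aa
  | abaaa => aa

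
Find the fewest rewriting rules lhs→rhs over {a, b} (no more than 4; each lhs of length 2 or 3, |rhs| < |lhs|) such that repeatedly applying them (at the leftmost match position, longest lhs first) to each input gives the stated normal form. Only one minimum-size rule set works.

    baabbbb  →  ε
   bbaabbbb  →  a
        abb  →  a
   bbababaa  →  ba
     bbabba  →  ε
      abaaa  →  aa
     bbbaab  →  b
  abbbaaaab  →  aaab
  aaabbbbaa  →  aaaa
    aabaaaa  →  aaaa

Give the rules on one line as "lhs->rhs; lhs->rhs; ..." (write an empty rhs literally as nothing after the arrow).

baa->; bb->; bba->

  | baabbbb => bbbb => bb => ε
  | bbaabbbb => abbbb => abb => a
  | abb => a
  | bbababaa => babaa => ba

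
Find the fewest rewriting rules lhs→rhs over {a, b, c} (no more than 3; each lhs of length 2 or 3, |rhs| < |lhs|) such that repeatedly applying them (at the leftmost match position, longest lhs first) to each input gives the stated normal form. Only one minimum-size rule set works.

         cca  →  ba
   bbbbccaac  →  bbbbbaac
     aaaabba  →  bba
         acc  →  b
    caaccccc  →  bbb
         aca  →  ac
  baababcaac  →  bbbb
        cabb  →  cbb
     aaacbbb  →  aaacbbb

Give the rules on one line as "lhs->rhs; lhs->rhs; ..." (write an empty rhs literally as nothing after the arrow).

ab->b; ca->c; cc->b

  | cca => ba
  | bbbbccaac => bbbbbaac
  | aaaabba => aaabba => aabba => abba => bba
  | acc => ab => b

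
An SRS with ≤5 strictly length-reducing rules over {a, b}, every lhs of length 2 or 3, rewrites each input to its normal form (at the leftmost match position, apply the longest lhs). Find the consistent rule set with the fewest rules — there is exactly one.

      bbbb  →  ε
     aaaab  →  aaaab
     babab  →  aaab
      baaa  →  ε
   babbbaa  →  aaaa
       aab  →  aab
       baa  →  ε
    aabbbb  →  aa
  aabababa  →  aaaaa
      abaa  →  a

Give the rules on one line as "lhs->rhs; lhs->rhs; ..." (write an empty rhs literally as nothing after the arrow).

  | bbbb => bb => ε
  | aaaab
  | babab => aaab
  | baaa => baa => ba => ε

ba->; baa->ba; bab->aa; bb->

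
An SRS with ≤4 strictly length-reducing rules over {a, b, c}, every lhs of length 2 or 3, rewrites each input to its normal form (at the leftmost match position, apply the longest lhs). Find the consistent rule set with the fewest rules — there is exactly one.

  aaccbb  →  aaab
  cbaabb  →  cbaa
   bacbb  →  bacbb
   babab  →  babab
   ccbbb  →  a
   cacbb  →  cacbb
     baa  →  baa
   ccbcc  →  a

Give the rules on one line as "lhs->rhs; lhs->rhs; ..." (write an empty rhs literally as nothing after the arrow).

abb->a; cc->; ccb->a

  | aaccbb => aaab
  | cbaabb => cbaa
  | bacbb
  | babab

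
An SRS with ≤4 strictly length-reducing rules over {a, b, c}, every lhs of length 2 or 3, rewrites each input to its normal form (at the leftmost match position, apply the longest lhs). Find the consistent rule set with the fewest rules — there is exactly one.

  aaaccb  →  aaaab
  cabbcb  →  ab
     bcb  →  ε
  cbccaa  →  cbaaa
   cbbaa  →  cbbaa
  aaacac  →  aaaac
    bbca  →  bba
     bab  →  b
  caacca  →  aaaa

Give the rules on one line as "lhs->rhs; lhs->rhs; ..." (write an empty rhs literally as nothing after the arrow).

  | aaaccb => aaaab
  | cabbcb => abbcb => ab
  | bcb => ε
  | cbccaa => cbaaa

bab->b; bcb->; ca->a; cc->a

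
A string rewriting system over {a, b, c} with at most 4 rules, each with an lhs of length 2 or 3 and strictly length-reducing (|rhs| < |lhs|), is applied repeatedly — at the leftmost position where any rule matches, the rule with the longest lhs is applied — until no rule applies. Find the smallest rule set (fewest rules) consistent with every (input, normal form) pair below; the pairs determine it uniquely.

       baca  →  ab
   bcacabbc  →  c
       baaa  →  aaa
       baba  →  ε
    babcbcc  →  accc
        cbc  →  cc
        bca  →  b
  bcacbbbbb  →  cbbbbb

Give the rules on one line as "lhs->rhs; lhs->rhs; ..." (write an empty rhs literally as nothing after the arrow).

  | baca => aca => ab
  | bcacabbc => cacabbc => bcabbc => cabbc => bbbc => bbc => bc => c
  | baaa => aaa
  | baba => aba => ε

aba->; ba->a; bc->c; ca->b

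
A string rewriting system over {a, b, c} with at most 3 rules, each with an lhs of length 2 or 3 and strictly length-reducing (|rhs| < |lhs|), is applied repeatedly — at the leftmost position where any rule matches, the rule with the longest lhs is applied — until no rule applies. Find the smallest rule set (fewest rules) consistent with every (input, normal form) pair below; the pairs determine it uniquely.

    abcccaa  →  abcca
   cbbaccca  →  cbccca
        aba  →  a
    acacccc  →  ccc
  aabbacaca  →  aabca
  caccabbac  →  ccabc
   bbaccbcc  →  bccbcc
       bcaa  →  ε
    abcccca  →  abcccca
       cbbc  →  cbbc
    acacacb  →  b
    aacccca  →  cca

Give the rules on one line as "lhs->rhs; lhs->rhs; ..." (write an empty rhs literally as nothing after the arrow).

  | abcccaa => abcca
  | cbbaccca => cbccca
  | aba => a
  | acacccc => acccc => ccc

ac->; ba->; caa->a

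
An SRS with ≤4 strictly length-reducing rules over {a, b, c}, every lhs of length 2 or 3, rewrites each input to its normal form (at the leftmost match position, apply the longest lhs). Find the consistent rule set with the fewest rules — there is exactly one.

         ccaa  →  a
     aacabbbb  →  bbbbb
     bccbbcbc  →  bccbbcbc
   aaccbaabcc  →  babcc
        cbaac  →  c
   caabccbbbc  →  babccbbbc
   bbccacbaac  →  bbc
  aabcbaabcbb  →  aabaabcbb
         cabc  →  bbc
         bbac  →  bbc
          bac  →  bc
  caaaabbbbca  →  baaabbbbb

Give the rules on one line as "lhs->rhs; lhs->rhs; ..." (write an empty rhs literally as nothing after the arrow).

ac->c; ca->b; cba->a

  | ccaa => cba => a
  | aacabbbb => acabbbb => cabbbb => bbbbb
  | bccbbcbc
  | aaccbaabcc => accbaabcc => ccbaabcc => caabcc => babcc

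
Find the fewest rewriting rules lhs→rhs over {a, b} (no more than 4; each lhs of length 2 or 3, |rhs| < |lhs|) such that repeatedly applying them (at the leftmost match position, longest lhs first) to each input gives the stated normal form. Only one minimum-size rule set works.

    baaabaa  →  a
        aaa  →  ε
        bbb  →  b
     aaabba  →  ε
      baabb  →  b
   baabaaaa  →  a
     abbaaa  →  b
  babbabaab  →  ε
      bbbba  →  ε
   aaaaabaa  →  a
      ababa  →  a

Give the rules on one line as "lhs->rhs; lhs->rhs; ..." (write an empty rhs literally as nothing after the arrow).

aa->b; ab->; ba->; bb->b

  | baaabaa => aabaa => bbaa => baa => a
  | aaa => ba => ε
  | bbb => bb => b
  | aaabba => babba => bba => ba => ε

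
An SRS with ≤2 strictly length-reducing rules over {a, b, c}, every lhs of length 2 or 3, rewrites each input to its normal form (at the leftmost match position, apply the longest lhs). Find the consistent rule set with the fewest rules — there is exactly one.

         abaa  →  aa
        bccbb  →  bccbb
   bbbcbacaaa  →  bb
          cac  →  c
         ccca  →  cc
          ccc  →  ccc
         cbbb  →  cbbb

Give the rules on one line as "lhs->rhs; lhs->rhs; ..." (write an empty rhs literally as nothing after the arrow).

  | abaa => aa
  | bccbb
  | bbbcbacaaa => bbbccaaa => bbbcaa => bbba => bb
  | cac => c

ba->; ca->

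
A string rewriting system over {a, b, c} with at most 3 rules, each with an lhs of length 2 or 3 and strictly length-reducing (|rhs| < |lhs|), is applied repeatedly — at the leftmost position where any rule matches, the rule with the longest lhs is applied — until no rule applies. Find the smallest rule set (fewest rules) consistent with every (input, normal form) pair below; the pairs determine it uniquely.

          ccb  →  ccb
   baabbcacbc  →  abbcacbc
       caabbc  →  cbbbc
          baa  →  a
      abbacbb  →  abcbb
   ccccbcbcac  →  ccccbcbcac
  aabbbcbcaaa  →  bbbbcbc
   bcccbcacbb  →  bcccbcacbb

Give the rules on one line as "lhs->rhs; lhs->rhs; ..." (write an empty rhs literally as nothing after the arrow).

aa->b; ba->

  | ccb
  | baabbcacbc => abbcacbc
  | caabbc => cbbbc
  | baa => a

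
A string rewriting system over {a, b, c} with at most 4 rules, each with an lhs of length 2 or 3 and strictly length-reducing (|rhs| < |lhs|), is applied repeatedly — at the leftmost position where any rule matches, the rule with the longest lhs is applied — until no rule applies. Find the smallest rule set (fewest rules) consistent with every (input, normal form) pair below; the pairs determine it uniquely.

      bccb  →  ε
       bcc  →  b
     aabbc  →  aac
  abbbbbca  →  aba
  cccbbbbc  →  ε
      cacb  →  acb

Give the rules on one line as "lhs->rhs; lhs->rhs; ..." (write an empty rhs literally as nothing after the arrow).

bb->; ca->a; cc->

  | bccb => bb => ε
  | bcc => b
  | aabbc => aac
  | abbbbbca => abbbca => abca => aba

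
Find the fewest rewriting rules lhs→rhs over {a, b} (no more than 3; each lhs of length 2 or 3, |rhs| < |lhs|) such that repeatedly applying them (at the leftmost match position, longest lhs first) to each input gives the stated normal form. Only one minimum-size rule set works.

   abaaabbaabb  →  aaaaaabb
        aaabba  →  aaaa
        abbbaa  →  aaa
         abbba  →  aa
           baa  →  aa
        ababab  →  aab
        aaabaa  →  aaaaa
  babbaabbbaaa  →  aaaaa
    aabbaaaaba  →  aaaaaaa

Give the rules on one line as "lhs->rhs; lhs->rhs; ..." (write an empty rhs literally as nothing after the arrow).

  | abaaabbaabb => aaaabbaabb => aaaabaabb => aaaaaabb
  | aaabba => aaaba => aaaa
  | abbbaa => abbaa => abaa => aaa
  | abbba => abba => aba => aa

ba->a; bab->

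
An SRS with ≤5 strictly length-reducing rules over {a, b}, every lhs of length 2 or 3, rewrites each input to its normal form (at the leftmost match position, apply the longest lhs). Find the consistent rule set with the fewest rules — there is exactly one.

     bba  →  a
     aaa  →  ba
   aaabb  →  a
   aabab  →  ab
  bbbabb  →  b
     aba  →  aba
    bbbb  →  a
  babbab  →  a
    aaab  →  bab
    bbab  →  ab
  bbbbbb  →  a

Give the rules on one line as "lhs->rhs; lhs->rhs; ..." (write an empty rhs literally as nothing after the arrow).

  | bba => a
  | aaa => ba
  | aaabb => babb => baa => bb => a
  | aabab => bbab => ab

aa->b; bb->a; bba->a; bbb->bb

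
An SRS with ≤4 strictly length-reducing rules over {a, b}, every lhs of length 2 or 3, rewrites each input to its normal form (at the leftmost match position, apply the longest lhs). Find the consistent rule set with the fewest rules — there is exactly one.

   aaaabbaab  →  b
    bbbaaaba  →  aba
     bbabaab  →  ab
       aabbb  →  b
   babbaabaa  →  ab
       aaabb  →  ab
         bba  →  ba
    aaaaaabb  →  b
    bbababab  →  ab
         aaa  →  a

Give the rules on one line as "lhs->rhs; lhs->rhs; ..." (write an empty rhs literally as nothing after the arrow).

aa->; bab->ab; bb->b

  | aaaabbaab => aabbaab => bbaab => baab => bb => b
  | bbbaaaba => bbaaaba => baaaba => baba => aba
  | bbabaab => babaab => abaab => abb => ab
  | aabbb => bbb => bb => b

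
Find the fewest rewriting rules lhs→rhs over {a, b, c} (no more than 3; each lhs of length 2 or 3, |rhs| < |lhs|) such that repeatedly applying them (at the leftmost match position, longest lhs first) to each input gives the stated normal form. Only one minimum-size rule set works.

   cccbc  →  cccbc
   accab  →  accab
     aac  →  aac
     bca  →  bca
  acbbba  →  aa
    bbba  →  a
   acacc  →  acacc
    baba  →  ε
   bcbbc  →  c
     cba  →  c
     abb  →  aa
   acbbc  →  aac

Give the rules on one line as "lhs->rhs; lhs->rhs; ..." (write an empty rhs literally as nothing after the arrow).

  | cccbc
  | accab
  | aac
  | bca

ba->; bb->a; cbb->a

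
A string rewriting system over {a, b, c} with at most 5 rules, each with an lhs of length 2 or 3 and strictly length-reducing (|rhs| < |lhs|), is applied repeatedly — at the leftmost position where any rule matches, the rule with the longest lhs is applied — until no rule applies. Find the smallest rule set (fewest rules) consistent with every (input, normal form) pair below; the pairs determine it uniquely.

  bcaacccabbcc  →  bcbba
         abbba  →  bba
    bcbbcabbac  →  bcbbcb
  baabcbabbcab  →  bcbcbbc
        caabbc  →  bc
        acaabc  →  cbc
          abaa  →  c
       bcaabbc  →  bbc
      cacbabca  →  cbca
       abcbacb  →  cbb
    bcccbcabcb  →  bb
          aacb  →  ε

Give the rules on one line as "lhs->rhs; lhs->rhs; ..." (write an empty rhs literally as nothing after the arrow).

aa->c; ab->; ac->; cc->a

  | bcaacccabbcc => bcccccabbcc => bacccabbcc => bccabbcc => baabbcc => bcbbcc => bcbba
  | abbba => bba
  | bcbbcabbac => bcbbcbac => bcbbcb
  | baabcbabbcab => bcbcbabbcab => bcbcbbcab => bcbcbbc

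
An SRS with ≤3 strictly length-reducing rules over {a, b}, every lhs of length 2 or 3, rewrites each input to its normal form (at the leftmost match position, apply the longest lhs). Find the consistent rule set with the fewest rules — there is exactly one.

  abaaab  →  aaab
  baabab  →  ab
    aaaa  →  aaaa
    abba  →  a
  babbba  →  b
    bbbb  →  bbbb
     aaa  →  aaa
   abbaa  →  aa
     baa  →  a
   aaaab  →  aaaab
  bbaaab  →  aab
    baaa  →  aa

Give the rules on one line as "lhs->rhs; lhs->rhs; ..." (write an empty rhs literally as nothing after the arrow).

  | abaaab => aaab
  | baabab => abab => ab
  | aaaa
  | abba => a

ba->; bba->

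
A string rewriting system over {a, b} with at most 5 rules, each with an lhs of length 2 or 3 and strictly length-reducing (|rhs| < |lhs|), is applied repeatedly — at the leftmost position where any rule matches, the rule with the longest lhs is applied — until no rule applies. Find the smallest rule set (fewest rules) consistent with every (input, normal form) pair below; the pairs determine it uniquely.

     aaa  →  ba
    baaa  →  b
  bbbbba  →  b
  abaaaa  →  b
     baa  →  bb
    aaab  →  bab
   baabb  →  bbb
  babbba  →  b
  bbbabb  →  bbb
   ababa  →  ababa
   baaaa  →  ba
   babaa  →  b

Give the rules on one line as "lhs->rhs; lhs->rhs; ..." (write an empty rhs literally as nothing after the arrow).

  | aaa => ba
  | baaa => bba => aa => b
  | bbbbba => bbbaa => baaa => bba => aa => b
  | abaaaa => abbaa => aa => b

aa->b; aab->b; abb->; bba->aa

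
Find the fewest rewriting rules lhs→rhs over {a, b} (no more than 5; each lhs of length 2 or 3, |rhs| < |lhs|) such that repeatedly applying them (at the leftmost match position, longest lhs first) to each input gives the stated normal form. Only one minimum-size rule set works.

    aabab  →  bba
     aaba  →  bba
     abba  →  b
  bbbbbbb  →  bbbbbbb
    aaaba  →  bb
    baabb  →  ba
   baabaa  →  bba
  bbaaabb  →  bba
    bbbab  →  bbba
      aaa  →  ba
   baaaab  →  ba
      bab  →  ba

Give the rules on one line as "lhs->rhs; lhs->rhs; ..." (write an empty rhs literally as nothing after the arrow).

aa->b; ab->a; aba->b; baa->ba

  | aabab => bbab => bba
  | aaba => bba
  | abba => aba => b
  | bbbbbbb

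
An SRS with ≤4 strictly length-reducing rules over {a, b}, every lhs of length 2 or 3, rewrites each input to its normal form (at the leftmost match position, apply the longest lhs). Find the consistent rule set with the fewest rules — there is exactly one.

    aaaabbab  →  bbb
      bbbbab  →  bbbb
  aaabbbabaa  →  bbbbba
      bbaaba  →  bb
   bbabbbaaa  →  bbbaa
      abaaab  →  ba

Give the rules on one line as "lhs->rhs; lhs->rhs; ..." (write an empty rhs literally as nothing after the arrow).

  | aaaabbab => babbab => babab => bbb
  | bbbbab => bbbb
  | aaabbbabaa => bbbbabaa => bbbbba
  | bbaaba => bbab => bb

aaa->b; ab->; aba->b; abb->ab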